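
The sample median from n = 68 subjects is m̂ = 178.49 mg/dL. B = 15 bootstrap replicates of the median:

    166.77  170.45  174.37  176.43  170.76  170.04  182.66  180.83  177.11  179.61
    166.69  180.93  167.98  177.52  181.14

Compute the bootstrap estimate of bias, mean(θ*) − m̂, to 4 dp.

mean(θ*) = (166.77 + 170.45 + 174.37 + 176.43 + 170.76 + 170.04 + 182.66 + 180.83 + 177.11 + 179.61 + 166.69 + 180.93 + 167.98 + 177.52 + 181.14) / 15 = 174.88600
bias = 174.88600 − 178.49

bias = −3.6040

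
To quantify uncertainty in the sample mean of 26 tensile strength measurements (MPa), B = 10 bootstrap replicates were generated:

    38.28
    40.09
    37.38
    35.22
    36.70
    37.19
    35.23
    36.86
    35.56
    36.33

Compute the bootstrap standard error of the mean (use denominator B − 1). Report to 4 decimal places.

SE* = 1.4969

Bootstrap SE is the standard deviation of the 10 replicate means.
Mean of replicates: (38.28 + 40.09 + 37.38 + 35.22 + 36.70 + 37.19 + 35.23 + 36.86 + 35.56 + 36.33) / 10 = 368.84000 / 10 = 36.88400
Sum of squared deviations: (+1.39600)² + (+3.20600)² + (+0.49600)² + (−1.66400)² + (−0.18400)² + (+0.30600)² + (−1.65400)² + (−0.02400)² + (−1.32400)² + (−0.55400)² = 20.16584
Variance = 20.16584 / 9 = 2.24065
SE* = √2.24065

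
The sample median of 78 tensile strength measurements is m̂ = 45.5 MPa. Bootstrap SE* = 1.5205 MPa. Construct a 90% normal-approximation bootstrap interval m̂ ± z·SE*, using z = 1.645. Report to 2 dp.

Margin = 1.645 × 1.5205 = 2.501
Interval: 45.5 ± 2.501

(43.00, 48.00)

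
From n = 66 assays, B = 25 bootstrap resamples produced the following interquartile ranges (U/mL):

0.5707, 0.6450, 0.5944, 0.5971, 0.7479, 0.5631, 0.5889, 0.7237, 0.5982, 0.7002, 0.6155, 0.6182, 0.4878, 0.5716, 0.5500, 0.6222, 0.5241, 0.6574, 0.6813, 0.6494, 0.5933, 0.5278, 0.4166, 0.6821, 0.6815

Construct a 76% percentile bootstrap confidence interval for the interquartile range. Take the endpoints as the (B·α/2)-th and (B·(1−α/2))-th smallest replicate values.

(0.5241, 0.6821)

Sorted replicates: 0.4166, 0.4878, 0.5241, 0.5278, 0.5500, 0.5631, 0.5707, 0.5716, 0.5889, 0.5933, 0.5944, 0.5971, 0.5982, 0.6155, 0.6182, 0.6222, 0.6450, 0.6494, 0.6574, 0.6813, 0.6815, 0.6821, 0.7002, 0.7237, 0.7479
α = 0.24; lower rank = 25 × 0.120 = 3; upper rank = 25 × 0.880 = 22.
The 3rd smallest replicate is 0.5241; the 22nd is 0.6821.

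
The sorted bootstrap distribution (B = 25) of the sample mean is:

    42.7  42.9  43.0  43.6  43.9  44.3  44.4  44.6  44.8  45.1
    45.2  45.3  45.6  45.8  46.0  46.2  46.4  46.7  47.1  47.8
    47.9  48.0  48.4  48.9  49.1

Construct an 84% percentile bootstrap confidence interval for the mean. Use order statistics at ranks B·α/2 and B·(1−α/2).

α = 0.16; lower rank = 25 × 0.080 = 2; upper rank = 25 × 0.920 = 23.
The 2nd smallest replicate is 42.9; the 23rd is 48.4.

(42.9, 48.4)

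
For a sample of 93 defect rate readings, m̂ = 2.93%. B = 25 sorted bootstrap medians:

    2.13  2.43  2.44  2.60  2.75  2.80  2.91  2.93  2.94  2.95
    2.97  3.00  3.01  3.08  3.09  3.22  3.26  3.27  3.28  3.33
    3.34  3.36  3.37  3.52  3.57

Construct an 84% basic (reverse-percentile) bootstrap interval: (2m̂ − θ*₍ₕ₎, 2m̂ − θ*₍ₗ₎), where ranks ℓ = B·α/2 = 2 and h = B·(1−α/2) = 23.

Percentile endpoints at ranks 2 and 23: θ*₍2₎ = 2.43, θ*₍23₎ = 3.37.
Basic interval reflects these around m̂:
  lower = 2 × 2.93 − 3.37 = 2.49
  upper = 2 × 2.93 − 2.43 = 3.43

(2.49, 3.43)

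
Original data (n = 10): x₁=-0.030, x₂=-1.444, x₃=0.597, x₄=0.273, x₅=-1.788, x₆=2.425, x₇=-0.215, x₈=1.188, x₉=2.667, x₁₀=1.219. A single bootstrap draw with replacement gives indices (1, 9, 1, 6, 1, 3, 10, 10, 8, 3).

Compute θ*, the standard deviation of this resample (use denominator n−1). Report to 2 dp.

θ* = 0.97

Resample values: -0.030, 2.667, -0.030, 2.425, -0.030, 0.597, 1.219, 1.219, 1.188, 0.597.
Mean = 0.9822; sum of squared deviations = 8.4451
s² = 8.4451 / 9 = 0.9383
s = √0.9383 = 0.97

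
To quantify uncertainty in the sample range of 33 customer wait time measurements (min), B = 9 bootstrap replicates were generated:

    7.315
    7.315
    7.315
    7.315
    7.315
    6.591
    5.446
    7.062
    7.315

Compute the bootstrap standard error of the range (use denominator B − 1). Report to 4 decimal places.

SE* = 0.6306

Bootstrap SE is the standard deviation of the 9 replicate ranges.
Mean of replicates: (7.315 + 7.315 + 7.315 + 7.315 + 7.315 + 6.591 + 5.446 + 7.062 + 7.315) / 9 = 62.98900 / 9 = 6.99878
Sum of squared deviations: (+0.31622)² + (+0.31622)² + (+0.31622)² + (+0.31622)² + (+0.31622)² + (−0.40778)² + (−1.55278)² + (+0.06322)² + (+0.31622)² = 3.18138
Variance = 3.18138 / 8 = 0.39767
SE* = √0.39767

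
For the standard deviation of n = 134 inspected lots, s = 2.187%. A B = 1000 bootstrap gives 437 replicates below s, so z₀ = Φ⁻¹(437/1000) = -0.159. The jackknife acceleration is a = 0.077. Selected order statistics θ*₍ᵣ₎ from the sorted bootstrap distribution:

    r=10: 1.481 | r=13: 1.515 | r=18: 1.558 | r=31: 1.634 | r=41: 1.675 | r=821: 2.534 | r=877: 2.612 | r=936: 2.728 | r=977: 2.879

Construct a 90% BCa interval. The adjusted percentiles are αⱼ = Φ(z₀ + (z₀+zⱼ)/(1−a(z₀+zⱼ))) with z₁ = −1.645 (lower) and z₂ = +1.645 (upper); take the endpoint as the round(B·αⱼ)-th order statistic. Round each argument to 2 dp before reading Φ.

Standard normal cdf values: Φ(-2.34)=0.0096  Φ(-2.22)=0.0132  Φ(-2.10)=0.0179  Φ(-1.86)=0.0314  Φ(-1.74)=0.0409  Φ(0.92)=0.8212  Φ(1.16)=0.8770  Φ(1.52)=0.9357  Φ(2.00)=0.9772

(1.675, 2.728)

Lower: z₀ + z₁ = -0.159 + (-1.645) = -1.804; 1 − a(z₀+z₁) = 1 − (0.077)(-1.804) = 1.1389; argument = -0.159 + (-1.804)/1.1389 = -1.7430 → -1.74.
α₁ = Φ(-1.74) = 0.0409; rank = round(1000 × 0.0409) = 41; θ*₍41₎ = 1.675.
Upper: z₀ + z₂ = 1.486; 1 − a(z₀+z₂) = 0.8856; argument = 1.5190 → 1.52; α₂ = 0.9357; rank = 936; θ*₍936₎ = 2.728.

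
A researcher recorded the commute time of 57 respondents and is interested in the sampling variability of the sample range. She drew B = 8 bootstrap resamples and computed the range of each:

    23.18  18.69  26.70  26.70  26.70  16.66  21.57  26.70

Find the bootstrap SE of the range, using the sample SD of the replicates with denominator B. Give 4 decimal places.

SE* = 3.7841

Bootstrap SE is the standard deviation of the 8 replicate ranges.
Mean of replicates: (23.18 + 18.69 + 26.70 + 26.70 + 26.70 + 16.66 + 21.57 + 26.70) / 8 = 186.90000 / 8 = 23.36250
Sum of squared deviations: (−0.18250)² + (−4.67250)² + (+3.33750)² + (+3.33750)² + (+3.33750)² + (−6.70250)² + (−1.79250)² + (+3.33750)² = 114.55775
Variance = 114.55775 / 8 = 14.31972
SE* = √14.31972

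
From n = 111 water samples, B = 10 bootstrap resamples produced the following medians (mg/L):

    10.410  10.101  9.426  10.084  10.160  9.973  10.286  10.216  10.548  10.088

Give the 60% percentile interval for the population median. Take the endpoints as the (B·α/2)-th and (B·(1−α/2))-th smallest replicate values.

Sorted replicates: 9.426, 9.973, 10.084, 10.088, 10.101, 10.160, 10.216, 10.286, 10.410, 10.548
α = 0.40; lower rank = 10 × 0.200 = 2; upper rank = 10 × 0.800 = 8.
The 2nd smallest replicate is 9.973; the 8th is 10.286.

(9.973, 10.286)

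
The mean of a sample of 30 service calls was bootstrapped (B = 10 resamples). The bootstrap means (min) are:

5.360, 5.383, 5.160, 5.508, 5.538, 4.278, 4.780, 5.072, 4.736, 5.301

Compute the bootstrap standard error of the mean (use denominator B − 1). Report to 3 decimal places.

Bootstrap SE is the standard deviation of the 10 replicate means.
Mean of replicates: (5.360 + 5.383 + 5.160 + 5.508 + 5.538 + 4.278 + 4.780 + 5.072 + 4.736 + 5.301) / 10 = 51.1160 / 10 = 5.1116
Sum of squared deviations: (+0.2484)² + (+0.2714)² + (+0.0484)² + (+0.3964)² + (+0.4264)² + (−0.8336)² + (−0.3316)² + (−0.0396)² + (−0.3756)² + (+0.1894)² = 1.4600
Variance = 1.4600 / 9 = 0.1622
SE* = √0.1622

SE* = 0.403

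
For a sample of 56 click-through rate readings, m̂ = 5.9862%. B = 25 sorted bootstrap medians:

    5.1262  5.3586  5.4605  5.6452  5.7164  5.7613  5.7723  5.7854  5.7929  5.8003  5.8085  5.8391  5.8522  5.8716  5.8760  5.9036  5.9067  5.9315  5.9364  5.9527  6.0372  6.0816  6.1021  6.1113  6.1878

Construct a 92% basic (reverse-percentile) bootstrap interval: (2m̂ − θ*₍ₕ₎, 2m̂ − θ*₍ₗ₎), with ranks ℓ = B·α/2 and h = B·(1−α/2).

Percentile endpoints at ranks 1 and 24: θ*₍1₎ = 5.1262, θ*₍24₎ = 6.1113.
Basic interval reflects these around m̂:
  lower = 2 × 5.9862 − 6.1113 = 5.8611
  upper = 2 × 5.9862 − 5.1262 = 6.8462

(5.8611, 6.8462)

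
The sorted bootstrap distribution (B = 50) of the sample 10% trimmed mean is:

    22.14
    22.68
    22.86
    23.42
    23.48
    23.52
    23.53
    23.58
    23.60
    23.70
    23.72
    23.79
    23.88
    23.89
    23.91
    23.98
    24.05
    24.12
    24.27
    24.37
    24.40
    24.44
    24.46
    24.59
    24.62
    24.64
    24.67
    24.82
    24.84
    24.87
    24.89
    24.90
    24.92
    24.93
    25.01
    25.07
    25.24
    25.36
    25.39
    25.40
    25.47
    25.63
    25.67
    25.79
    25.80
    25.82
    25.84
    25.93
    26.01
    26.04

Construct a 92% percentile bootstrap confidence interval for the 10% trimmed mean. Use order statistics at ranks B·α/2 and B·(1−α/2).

(22.68, 25.93)

α = 0.08; lower rank = 50 × 0.040 = 2; upper rank = 50 × 0.960 = 48.
The 2nd smallest replicate is 22.68; the 48th is 25.93.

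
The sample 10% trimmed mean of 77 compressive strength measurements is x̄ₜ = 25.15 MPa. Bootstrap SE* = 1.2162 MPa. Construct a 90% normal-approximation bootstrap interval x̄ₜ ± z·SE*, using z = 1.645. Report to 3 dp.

(23.149, 27.151)

Margin = 1.645 × 1.2162 = 2.0006
Interval: 25.15 ± 2.0006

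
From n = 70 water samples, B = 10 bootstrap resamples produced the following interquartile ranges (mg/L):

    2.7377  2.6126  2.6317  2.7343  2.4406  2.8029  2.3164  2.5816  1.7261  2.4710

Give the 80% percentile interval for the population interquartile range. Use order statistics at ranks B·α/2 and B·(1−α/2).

(1.7261, 2.7377)

Sorted replicates: 1.7261, 2.3164, 2.4406, 2.4710, 2.5816, 2.6126, 2.6317, 2.7343, 2.7377, 2.8029
α = 0.20; lower rank = 10 × 0.100 = 1; upper rank = 10 × 0.900 = 9.
The 1st smallest replicate is 1.7261; the 9th is 2.7377.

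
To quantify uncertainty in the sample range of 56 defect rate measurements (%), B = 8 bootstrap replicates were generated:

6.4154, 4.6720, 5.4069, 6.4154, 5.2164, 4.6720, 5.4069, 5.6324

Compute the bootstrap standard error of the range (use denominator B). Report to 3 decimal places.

SE* = 0.628

Bootstrap SE is the standard deviation of the 8 replicate ranges.
Mean of replicates: (6.4154 + 4.6720 + 5.4069 + 6.4154 + 5.2164 + 4.6720 + 5.4069 + 5.6324) / 8 = 43.83740 / 8 = 5.47968
Sum of squared deviations: (+0.93572)² + (−0.80768)² + (−0.07278)² + (+0.93572)² + (−0.26328)² + (−0.80768)² + (−0.07278)² + (+0.15272)² = 3.15907
Variance = 3.15907 / 8 = 0.39488
SE* = √0.39488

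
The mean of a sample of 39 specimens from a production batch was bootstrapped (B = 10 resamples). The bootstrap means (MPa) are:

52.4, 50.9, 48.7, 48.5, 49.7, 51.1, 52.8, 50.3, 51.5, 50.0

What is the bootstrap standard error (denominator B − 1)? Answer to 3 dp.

SE* = 1.434

Bootstrap SE is the standard deviation of the 10 replicate means.
Mean of replicates: (52.4 + 50.9 + 48.7 + 48.5 + 49.7 + 51.1 + 52.8 + 50.3 + 51.5 + 50.0) / 10 = 505.9000 / 10 = 50.5900
Sum of squared deviations: (+1.8100)² + (+0.3100)² + (−1.8900)² + (−2.0900)² + (−0.8900)² + (+0.5100)² + (+2.2100)² + (−0.2900)² + (+0.9100)² + (−0.5900)² = 18.5090
Variance = 18.5090 / 9 = 2.0566
SE* = √2.0566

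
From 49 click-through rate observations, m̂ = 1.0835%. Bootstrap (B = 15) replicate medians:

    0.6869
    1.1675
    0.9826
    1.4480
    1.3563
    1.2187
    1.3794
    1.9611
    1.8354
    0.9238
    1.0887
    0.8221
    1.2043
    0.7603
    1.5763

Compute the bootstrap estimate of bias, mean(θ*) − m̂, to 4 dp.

mean(θ*) = (0.6869 + 1.1675 + 0.9826 + 1.4480 + 1.3563 + 1.2187 + 1.3794 + 1.9611 + 1.8354 + 0.9238 + 1.0887 + 0.8221 + 1.2043 + 0.7603 + 1.5763) / 15 = 1.22743
bias = 1.22743 − 1.0835

bias = +0.1439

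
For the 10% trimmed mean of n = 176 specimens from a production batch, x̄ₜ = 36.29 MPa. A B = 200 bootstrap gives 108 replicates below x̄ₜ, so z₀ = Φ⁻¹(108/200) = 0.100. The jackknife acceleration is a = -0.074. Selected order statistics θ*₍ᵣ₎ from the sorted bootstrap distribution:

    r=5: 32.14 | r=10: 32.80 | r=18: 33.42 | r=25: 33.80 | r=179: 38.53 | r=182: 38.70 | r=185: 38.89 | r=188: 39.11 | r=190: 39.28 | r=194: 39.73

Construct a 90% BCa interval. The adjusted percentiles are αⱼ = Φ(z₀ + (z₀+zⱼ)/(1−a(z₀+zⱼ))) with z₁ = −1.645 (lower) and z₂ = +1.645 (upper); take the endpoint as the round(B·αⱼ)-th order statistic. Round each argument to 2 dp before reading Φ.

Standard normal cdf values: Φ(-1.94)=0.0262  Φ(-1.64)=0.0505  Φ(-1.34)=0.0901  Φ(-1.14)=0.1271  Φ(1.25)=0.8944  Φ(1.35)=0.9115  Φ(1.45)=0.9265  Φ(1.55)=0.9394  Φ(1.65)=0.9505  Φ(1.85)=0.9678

(32.80, 39.28)

Lower: z₀ + z₁ = 0.100 + (-1.645) = -1.545; 1 − a(z₀+z₁) = 1 − (-0.074)(-1.545) = 0.8857; argument = 0.100 + (-1.545)/0.8857 = -1.6444 → -1.64.
α₁ = Φ(-1.64) = 0.0505; rank = round(200 × 0.0505) = 10; θ*₍10₎ = 32.80.
Upper: z₀ + z₂ = 1.745; 1 − a(z₀+z₂) = 1.1291; argument = 1.6454 → 1.65; α₂ = 0.9505; rank = 190; θ*₍190₎ = 39.28.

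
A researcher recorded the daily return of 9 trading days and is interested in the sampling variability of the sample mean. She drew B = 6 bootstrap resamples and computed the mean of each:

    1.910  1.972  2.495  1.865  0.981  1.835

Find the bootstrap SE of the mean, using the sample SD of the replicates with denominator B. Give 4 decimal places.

Bootstrap SE is the standard deviation of the 6 replicate means.
Mean of replicates: (1.910 + 1.972 + 2.495 + 1.865 + 0.981 + 1.835) / 6 = 11.05800 / 6 = 1.84300
Sum of squared deviations: (+0.06700)² + (+0.12900)² + (+0.65200)² + (+0.02200)² + (−0.86200)² + (−0.00800)² = 1.18983
Variance = 1.18983 / 6 = 0.19830
SE* = √0.19830

SE* = 0.4453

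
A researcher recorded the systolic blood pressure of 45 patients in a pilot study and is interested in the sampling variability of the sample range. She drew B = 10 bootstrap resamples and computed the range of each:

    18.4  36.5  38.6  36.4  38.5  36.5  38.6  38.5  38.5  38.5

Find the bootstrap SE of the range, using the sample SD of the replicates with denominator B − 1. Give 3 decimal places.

Bootstrap SE is the standard deviation of the 10 replicate ranges.
Mean of replicates: (18.4 + 36.5 + 38.6 + 36.4 + 38.5 + 36.5 + 38.6 + 38.5 + 38.5 + 38.5) / 10 = 359.0000 / 10 = 35.9000
Sum of squared deviations: (−17.5000)² + (+0.6000)² + (+2.7000)² + (+0.5000)² + (+2.6000)² + (+0.6000)² + (+2.7000)² + (+2.6000)² + (+2.6000)² + (+2.6000)² = 348.8400
Variance = 348.8400 / 9 = 38.7600
SE* = √38.7600

SE* = 6.226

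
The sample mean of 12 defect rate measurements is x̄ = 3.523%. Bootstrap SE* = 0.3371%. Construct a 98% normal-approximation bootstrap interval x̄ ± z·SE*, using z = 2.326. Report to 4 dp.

Margin = 2.326 × 0.3371 = 0.78409
Interval: 3.523 ± 0.78409

(2.7389, 4.3071)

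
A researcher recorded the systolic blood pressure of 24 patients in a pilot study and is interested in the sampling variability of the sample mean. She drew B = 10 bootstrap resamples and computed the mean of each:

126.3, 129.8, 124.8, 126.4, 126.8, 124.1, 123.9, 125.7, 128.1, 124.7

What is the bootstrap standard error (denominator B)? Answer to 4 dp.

SE* = 1.7591

Bootstrap SE is the standard deviation of the 10 replicate means.
Mean of replicates: (126.3 + 129.8 + 124.8 + 126.4 + 126.8 + 124.1 + 123.9 + 125.7 + 128.1 + 124.7) / 10 = 1260.60000 / 10 = 126.06000
Sum of squared deviations: (+0.24000)² + (+3.74000)² + (−1.26000)² + (+0.34000)² + (+0.74000)² + (−1.96000)² + (−2.16000)² + (−0.36000)² + (+2.04000)² + (−1.36000)² = 30.94400
Variance = 30.94400 / 10 = 3.09440
SE* = √3.09440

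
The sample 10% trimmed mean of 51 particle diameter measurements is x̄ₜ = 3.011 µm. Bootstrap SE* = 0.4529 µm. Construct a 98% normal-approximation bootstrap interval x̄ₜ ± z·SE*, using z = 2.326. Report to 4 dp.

(1.9576, 4.0644)

Margin = 2.326 × 0.4529 = 1.05345
Interval: 3.011 ± 1.05345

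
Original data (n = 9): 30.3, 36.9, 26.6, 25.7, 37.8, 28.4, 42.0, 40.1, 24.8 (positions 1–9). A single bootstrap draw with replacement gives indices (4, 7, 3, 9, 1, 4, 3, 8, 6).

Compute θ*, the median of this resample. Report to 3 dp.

Resample values: 25.7, 42.0, 26.6, 24.8, 30.3, 25.7, 26.6, 40.1, 28.4.
Sorted: 24.8, 25.7, 25.7, 26.6, 26.6, 28.4, 30.3, 40.1, 42.0
Median = middle value = 26.600

θ* = 26.600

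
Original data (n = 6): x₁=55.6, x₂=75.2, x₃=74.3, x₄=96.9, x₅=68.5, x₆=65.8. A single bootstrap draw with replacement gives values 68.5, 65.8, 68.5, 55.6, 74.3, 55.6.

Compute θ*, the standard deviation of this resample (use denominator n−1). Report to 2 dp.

θ* = 7.59

Mean = 64.7167; sum of squared deviations = 287.8683
s² = 287.8683 / 5 = 57.5737
s = √57.5737 = 7.59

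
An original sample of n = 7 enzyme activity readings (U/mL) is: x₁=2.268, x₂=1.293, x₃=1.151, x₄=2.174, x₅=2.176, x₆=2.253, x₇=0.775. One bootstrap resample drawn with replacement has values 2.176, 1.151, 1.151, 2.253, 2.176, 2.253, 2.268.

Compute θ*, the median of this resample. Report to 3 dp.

θ* = 2.176

Sorted: 1.151, 1.151, 2.176, 2.176, 2.253, 2.253, 2.268
Median = middle value = 2.176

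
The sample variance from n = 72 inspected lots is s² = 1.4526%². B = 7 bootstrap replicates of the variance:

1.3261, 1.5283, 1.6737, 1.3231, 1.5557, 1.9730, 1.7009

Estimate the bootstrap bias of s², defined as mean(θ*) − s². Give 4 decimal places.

mean(θ*) = (1.3261 + 1.5283 + 1.6737 + 1.3231 + 1.5557 + 1.9730 + 1.7009) / 7 = 1.58297
bias = 1.58297 − 1.4526

bias = +0.1304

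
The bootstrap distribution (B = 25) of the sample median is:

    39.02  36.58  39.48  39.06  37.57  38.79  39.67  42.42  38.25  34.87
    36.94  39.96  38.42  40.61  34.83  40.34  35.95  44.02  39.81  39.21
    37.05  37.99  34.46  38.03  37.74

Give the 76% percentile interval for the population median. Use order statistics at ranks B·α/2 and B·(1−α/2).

Sorted replicates: 34.46, 34.83, 34.87, 35.95, 36.58, 36.94, 37.05, 37.57, 37.74, 37.99, 38.03, 38.25, 38.42, 38.79, 39.02, 39.06, 39.21, 39.48, 39.67, 39.81, 39.96, 40.34, 40.61, 42.42, 44.02
α = 0.24; lower rank = 25 × 0.120 = 3; upper rank = 25 × 0.880 = 22.
The 3rd smallest replicate is 34.87; the 22nd is 40.34.

(34.87, 40.34)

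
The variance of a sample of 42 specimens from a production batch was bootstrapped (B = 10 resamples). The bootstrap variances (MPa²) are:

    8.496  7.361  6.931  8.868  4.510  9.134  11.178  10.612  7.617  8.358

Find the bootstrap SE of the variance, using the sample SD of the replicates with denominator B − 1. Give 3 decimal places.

Bootstrap SE is the standard deviation of the 10 replicate variances.
Mean of replicates: (8.496 + 7.361 + 6.931 + 8.868 + 4.510 + 9.134 + 11.178 + 10.612 + 7.617 + 8.358) / 10 = 83.0650 / 10 = 8.3065
Sum of squared deviations: (+0.1895)² + (−0.9455)² + (−1.3755)² + (+0.5615)² + (−3.7965)² + (+0.8275)² + (+2.8715)² + (+2.3055)² + (−0.6895)² + (+0.0515)² = 32.2742
Variance = 32.2742 / 9 = 3.5860
SE* = √3.5860

SE* = 1.894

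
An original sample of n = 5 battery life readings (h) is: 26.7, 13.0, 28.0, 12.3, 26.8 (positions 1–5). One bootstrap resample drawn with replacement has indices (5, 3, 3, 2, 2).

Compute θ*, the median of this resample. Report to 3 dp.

Resample values: 26.8, 28.0, 28.0, 13.0, 13.0.
Sorted: 13.0, 13.0, 26.8, 28.0, 28.0
Median = middle value = 26.800

θ* = 26.800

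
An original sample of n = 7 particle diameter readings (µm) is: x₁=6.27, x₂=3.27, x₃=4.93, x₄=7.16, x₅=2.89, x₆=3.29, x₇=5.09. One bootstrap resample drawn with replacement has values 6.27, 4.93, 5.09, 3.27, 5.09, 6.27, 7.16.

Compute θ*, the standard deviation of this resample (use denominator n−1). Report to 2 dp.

Mean = 5.4400; sum of squared deviations = 9.5502
s² = 9.5502 / 6 = 1.5917
s = √1.5917 = 1.26

θ* = 1.26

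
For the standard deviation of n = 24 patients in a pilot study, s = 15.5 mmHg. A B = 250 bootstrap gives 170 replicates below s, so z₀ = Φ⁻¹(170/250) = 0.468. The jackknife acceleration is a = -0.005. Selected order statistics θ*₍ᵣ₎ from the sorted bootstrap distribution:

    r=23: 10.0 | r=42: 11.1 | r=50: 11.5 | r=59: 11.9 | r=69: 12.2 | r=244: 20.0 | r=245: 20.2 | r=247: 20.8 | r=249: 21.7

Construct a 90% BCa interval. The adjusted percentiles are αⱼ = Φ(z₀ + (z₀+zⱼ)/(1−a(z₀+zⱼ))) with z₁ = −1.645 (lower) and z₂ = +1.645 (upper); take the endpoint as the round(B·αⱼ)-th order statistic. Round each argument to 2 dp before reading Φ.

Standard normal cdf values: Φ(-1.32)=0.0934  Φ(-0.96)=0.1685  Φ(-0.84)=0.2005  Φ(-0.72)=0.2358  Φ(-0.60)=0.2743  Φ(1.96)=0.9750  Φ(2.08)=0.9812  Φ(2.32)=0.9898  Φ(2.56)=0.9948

Lower: z₀ + z₁ = 0.468 + (-1.645) = -1.177; 1 − a(z₀+z₁) = 1 − (-0.005)(-1.177) = 0.9941; argument = 0.468 + (-1.177)/0.9941 = -0.7160 → -0.72.
α₁ = Φ(-0.72) = 0.2358; rank = round(250 × 0.2358) = 59; θ*₍59₎ = 11.9.
Upper: z₀ + z₂ = 2.113; 1 − a(z₀+z₂) = 1.0106; argument = 2.5589 → 2.56; α₂ = 0.9948; rank = 249; θ*₍249₎ = 21.7.

(11.9, 21.7)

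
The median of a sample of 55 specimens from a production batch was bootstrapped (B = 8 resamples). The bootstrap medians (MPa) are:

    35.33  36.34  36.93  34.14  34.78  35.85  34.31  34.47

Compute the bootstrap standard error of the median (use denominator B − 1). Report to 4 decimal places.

SE* = 1.0225

Bootstrap SE is the standard deviation of the 8 replicate medians.
Mean of replicates: (35.33 + 36.34 + 36.93 + 34.14 + 34.78 + 35.85 + 34.31 + 34.47) / 8 = 282.15000 / 8 = 35.26875
Sum of squared deviations: (+0.06125)² + (+1.07125)² + (+1.66125)² + (−1.12875)² + (−0.48875)² + (+0.58125)² + (−0.95875)² + (−0.79875)² = 7.31909
Variance = 7.31909 / 7 = 1.04558
SE* = √1.04558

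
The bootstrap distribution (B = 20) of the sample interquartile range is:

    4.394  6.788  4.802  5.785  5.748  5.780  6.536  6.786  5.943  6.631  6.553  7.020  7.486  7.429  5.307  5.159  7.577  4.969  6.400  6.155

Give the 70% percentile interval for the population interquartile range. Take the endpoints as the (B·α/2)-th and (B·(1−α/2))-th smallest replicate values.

Sorted replicates: 4.394, 4.802, 4.969, 5.159, 5.307, 5.748, 5.780, 5.785, 5.943, 6.155, 6.400, 6.536, 6.553, 6.631, 6.786, 6.788, 7.020, 7.429, 7.486, 7.577
α = 0.30; lower rank = 20 × 0.150 = 3; upper rank = 20 × 0.850 = 17.
The 3rd smallest replicate is 4.969; the 17th is 7.020.

(4.969, 7.020)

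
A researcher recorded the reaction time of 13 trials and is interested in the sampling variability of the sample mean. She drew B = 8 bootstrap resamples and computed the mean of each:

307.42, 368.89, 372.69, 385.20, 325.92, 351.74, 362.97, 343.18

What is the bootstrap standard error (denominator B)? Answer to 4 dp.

Bootstrap SE is the standard deviation of the 8 replicate means.
Mean of replicates: (307.42 + 368.89 + 372.69 + 385.20 + 325.92 + 351.74 + 362.97 + 343.18) / 8 = 2818.01000 / 8 = 352.25125
Sum of squared deviations: (−44.83125)² + (+16.63875)² + (+20.43875)² + (+32.94875)² + (−26.33125)² + (−0.51125)² + (+10.71875)² + (−9.07125)² = 4680.82689
Variance = 4680.82689 / 8 = 585.10336
SE* = √585.10336

SE* = 24.1889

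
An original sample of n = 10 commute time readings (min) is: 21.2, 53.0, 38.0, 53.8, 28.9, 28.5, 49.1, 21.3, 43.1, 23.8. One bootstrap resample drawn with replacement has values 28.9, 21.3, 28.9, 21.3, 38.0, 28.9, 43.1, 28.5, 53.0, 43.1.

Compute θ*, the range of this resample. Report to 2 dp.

Range = 53.0 − 21.3 = 31.70

θ* = 31.70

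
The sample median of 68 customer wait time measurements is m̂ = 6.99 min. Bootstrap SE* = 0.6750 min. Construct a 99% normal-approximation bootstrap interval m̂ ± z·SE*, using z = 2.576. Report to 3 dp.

Margin = 2.576 × 0.6750 = 1.7388
Interval: 6.99 ± 1.7388

(5.251, 8.729)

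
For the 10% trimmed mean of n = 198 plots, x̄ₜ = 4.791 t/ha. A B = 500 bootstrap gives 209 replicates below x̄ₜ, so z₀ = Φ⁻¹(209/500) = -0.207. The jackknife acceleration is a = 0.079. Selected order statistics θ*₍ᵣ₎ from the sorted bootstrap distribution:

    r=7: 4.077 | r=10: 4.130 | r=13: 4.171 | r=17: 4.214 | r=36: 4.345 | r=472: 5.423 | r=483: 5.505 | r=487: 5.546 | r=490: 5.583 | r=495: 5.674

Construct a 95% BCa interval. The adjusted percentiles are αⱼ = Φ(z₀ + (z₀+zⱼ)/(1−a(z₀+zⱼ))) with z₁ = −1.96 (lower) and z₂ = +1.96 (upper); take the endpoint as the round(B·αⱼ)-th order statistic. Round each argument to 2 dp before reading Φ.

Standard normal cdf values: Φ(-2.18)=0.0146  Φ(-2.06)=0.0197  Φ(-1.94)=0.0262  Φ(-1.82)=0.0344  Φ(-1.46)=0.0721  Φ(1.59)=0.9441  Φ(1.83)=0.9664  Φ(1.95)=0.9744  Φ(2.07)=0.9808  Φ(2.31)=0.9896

Lower: z₀ + z₁ = -0.207 + (-1.960) = -2.167; 1 − a(z₀+z₁) = 1 − (0.079)(-2.167) = 1.1712; argument = -0.207 + (-2.167)/1.1712 = -2.0573 → -2.06.
α₁ = Φ(-2.06) = 0.0197; rank = round(500 × 0.0197) = 10; θ*₍10₎ = 4.130.
Upper: z₀ + z₂ = 1.753; 1 − a(z₀+z₂) = 0.8615; argument = 1.8278 → 1.83; α₂ = 0.9664; rank = 483; θ*₍483₎ = 5.505.

(4.130, 5.505)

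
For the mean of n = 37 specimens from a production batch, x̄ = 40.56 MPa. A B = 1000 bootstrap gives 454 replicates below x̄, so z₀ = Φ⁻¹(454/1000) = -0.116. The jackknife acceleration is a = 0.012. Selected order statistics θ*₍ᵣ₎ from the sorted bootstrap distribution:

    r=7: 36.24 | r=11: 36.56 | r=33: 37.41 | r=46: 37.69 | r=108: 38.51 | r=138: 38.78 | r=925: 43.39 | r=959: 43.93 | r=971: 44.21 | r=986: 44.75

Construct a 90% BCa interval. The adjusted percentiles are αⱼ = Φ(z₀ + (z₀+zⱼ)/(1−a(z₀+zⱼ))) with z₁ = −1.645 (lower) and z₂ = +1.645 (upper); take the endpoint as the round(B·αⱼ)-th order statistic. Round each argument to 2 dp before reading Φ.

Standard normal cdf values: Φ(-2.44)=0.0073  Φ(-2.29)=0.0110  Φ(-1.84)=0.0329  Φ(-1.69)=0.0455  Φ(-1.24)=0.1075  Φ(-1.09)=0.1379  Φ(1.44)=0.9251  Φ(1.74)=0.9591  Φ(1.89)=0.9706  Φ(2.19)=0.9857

Lower: z₀ + z₁ = -0.116 + (-1.645) = -1.761; 1 − a(z₀+z₁) = 1 − (0.012)(-1.761) = 1.0211; argument = -0.116 + (-1.761)/1.0211 = -1.8406 → -1.84.
α₁ = Φ(-1.84) = 0.0329; rank = round(1000 × 0.0329) = 33; θ*₍33₎ = 37.41.
Upper: z₀ + z₂ = 1.529; 1 − a(z₀+z₂) = 0.9817; argument = 1.4416 → 1.44; α₂ = 0.9251; rank = 925; θ*₍925₎ = 43.39.

(37.41, 43.39)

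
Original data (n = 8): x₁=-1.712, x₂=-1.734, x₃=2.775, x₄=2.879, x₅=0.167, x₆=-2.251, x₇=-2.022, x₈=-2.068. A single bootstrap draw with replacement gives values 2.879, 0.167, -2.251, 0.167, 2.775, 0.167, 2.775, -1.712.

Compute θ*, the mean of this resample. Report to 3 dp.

θ* = 0.621

Mean = (2.879 + 0.167 + (-2.251) + 0.167 + 2.775 + 0.167 + 2.775 + (-1.712)) / 8 = 4.9670 / 8 = 0.621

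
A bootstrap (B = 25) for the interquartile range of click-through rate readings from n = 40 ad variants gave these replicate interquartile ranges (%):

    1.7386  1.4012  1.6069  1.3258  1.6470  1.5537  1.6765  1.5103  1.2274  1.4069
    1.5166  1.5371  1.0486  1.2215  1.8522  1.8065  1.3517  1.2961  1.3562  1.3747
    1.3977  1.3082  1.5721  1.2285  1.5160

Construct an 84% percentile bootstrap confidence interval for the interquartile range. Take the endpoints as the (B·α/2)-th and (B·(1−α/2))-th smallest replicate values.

Sorted replicates: 1.0486, 1.2215, 1.2274, 1.2285, 1.2961, 1.3082, 1.3258, 1.3517, 1.3562, 1.3747, 1.3977, 1.4012, 1.4069, 1.5103, 1.5160, 1.5166, 1.5371, 1.5537, 1.5721, 1.6069, 1.6470, 1.6765, 1.7386, 1.8065, 1.8522
α = 0.16; lower rank = 25 × 0.080 = 2; upper rank = 25 × 0.920 = 23.
The 2nd smallest replicate is 1.2215; the 23rd is 1.7386.

(1.2215, 1.7386)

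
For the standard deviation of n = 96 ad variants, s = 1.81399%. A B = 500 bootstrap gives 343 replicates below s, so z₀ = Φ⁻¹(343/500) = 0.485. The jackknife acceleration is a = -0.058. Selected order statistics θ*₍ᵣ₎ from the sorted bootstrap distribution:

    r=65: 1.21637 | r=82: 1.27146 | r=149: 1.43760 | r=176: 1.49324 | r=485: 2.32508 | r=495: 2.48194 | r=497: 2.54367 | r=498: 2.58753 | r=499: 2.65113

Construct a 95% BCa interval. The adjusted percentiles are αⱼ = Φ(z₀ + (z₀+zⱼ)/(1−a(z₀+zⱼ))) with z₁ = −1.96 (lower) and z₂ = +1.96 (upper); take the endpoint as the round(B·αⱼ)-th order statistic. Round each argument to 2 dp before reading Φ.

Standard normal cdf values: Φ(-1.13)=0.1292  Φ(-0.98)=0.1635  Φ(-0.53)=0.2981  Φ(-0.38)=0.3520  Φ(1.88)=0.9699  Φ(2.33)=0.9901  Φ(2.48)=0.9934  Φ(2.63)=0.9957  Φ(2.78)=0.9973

Lower: z₀ + z₁ = 0.485 + (-1.960) = -1.475; 1 − a(z₀+z₁) = 1 − (-0.058)(-1.475) = 0.9144; argument = 0.485 + (-1.475)/0.9144 = -1.1280 → -1.13.
α₁ = Φ(-1.13) = 0.1292; rank = round(500 × 0.1292) = 65; θ*₍65₎ = 1.21637.
Upper: z₀ + z₂ = 2.445; 1 − a(z₀+z₂) = 1.1418; argument = 2.6263 → 2.63; α₂ = 0.9957; rank = 498; θ*₍498₎ = 2.58753.

(1.21637, 2.58753)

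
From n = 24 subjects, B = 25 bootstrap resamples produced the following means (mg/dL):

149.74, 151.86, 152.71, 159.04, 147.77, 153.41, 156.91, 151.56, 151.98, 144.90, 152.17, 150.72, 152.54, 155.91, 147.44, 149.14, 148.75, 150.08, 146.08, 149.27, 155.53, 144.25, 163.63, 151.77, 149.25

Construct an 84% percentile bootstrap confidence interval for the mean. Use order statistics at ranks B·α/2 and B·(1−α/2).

(144.90, 156.91)

Sorted replicates: 144.25, 144.90, 146.08, 147.44, 147.77, 148.75, 149.14, 149.25, 149.27, 149.74, 150.08, 150.72, 151.56, 151.77, 151.86, 151.98, 152.17, 152.54, 152.71, 153.41, 155.53, 155.91, 156.91, 159.04, 163.63
α = 0.16; lower rank = 25 × 0.080 = 2; upper rank = 25 × 0.920 = 23.
The 2nd smallest replicate is 144.90; the 23rd is 156.91.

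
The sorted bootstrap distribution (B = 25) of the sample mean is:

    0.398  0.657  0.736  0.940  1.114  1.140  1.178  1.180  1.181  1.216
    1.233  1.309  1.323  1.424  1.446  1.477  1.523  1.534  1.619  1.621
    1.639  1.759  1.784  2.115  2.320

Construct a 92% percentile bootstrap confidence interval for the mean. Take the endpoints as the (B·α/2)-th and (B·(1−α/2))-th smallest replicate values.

(0.398, 2.115)

α = 0.08; lower rank = 25 × 0.040 = 1; upper rank = 25 × 0.960 = 24.
The 1st smallest replicate is 0.398; the 24th is 2.115.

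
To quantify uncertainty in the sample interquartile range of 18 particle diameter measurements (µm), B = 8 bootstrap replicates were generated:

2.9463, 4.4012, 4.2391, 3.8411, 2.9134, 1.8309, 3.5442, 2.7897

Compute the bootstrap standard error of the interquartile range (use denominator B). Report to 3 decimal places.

SE* = 0.801

Bootstrap SE is the standard deviation of the 8 replicate interquartile ranges.
Mean of replicates: (2.9463 + 4.4012 + 4.2391 + 3.8411 + 2.9134 + 1.8309 + 3.5442 + 2.7897) / 8 = 26.50590 / 8 = 3.31324
Sum of squared deviations: (−0.36694)² + (+1.08796)² + (+0.92586)² + (+0.52786)² + (−0.39984)² + (−1.48234)² + (+0.23096)² + (−0.52354)² = 5.13880
Variance = 5.13880 / 8 = 0.64235
SE* = √0.64235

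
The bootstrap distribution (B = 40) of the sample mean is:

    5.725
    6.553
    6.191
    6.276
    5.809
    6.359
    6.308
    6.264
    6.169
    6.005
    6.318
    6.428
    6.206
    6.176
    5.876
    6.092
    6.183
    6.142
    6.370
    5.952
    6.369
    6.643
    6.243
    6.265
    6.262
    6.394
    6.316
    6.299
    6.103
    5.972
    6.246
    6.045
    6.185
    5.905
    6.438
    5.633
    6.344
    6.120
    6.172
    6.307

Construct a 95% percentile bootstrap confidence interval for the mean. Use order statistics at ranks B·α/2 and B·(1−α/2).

(5.633, 6.553)

Sorted replicates: 5.633, 5.725, 5.809, 5.876, 5.905, 5.952, 5.972, 6.005, 6.045, 6.092, 6.103, 6.120, 6.142, 6.169, 6.172, 6.176, 6.183, 6.185, 6.191, 6.206, 6.243, 6.246, 6.262, 6.264, 6.265, 6.276, 6.299, 6.307, 6.308, 6.316, 6.318, 6.344, 6.359, 6.369, 6.370, 6.394, 6.428, 6.438, 6.553, 6.643
α = 0.05; lower rank = 40 × 0.025 = 1; upper rank = 40 × 0.975 = 39.
The 1st smallest replicate is 5.633; the 39th is 6.553.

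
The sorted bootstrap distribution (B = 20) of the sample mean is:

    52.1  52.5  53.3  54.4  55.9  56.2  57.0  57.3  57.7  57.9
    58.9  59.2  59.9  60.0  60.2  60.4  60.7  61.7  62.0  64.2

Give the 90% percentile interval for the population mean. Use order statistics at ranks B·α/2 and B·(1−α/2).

α = 0.10; lower rank = 20 × 0.050 = 1; upper rank = 20 × 0.950 = 19.
The 1st smallest replicate is 52.1; the 19th is 62.0.

(52.1, 62.0)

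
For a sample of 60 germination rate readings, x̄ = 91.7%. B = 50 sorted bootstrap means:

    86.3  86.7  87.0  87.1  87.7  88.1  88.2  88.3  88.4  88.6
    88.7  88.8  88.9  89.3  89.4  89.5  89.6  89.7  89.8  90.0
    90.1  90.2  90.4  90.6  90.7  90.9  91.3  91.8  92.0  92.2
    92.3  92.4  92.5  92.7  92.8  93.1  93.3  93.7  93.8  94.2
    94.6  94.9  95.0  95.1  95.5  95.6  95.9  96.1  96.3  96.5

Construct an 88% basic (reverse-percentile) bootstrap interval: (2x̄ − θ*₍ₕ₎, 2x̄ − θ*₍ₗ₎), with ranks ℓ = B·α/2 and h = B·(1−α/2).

Percentile endpoints at ranks 3 and 47: θ*₍3₎ = 87.0, θ*₍47₎ = 95.9.
Basic interval reflects these around x̄:
  lower = 2 × 91.7 − 95.9 = 87.5
  upper = 2 × 91.7 − 87.0 = 96.4

(87.5, 96.4)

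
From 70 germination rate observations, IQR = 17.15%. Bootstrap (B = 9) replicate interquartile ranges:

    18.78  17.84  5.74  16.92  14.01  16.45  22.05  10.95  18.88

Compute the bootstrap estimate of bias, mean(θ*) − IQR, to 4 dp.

bias = −1.4144

mean(θ*) = (18.78 + 17.84 + 5.74 + 16.92 + 14.01 + 16.45 + 22.05 + 10.95 + 18.88) / 9 = 15.73556
bias = 15.73556 − 17.15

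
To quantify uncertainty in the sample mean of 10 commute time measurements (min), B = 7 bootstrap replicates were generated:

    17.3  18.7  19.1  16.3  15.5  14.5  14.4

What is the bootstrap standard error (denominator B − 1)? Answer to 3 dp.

SE* = 1.901

Bootstrap SE is the standard deviation of the 7 replicate means.
Mean of replicates: (17.3 + 18.7 + 19.1 + 16.3 + 15.5 + 14.5 + 14.4) / 7 = 115.8000 / 7 = 16.5429
Sum of squared deviations: (+0.7571)² + (+2.1571)² + (+2.5571)² + (−0.2429)² + (−1.0429)² + (−2.0429)² + (−2.1429)² = 21.6771
Variance = 21.6771 / 6 = 3.6129
SE* = √3.6129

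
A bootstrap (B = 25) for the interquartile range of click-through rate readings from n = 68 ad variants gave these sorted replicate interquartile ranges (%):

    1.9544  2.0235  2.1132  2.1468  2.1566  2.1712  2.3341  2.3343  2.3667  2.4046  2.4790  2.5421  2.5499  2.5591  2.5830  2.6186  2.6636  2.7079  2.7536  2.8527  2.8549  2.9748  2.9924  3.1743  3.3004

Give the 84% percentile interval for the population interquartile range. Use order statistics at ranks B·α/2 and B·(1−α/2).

(2.0235, 2.9924)

α = 0.16; lower rank = 25 × 0.080 = 2; upper rank = 25 × 0.920 = 23.
The 2nd smallest replicate is 2.0235; the 23rd is 2.9924.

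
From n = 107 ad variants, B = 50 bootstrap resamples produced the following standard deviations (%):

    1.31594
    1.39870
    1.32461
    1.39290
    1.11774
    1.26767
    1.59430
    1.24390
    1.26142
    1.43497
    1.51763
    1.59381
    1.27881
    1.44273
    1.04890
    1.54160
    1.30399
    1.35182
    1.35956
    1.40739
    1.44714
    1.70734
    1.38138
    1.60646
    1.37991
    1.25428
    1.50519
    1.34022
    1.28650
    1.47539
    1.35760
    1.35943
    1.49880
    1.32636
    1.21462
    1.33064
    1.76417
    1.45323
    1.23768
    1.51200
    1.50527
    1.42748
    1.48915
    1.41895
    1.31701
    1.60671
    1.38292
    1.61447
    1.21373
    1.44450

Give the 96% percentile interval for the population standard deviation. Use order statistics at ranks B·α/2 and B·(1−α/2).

(1.04890, 1.70734)

Sorted replicates: 1.04890, 1.11774, 1.21373, 1.21462, 1.23768, 1.24390, 1.25428, 1.26142, 1.26767, 1.27881, 1.28650, 1.30399, 1.31594, 1.31701, 1.32461, 1.32636, 1.33064, 1.34022, 1.35182, 1.35760, 1.35943, 1.35956, 1.37991, 1.38138, 1.38292, 1.39290, 1.39870, 1.40739, 1.41895, 1.42748, 1.43497, 1.44273, 1.44450, 1.44714, 1.45323, 1.47539, 1.48915, 1.49880, 1.50519, 1.50527, 1.51200, 1.51763, 1.54160, 1.59381, 1.59430, 1.60646, 1.60671, 1.61447, 1.70734, 1.76417
α = 0.04; lower rank = 50 × 0.020 = 1; upper rank = 50 × 0.980 = 49.
The 1st smallest replicate is 1.04890; the 49th is 1.70734.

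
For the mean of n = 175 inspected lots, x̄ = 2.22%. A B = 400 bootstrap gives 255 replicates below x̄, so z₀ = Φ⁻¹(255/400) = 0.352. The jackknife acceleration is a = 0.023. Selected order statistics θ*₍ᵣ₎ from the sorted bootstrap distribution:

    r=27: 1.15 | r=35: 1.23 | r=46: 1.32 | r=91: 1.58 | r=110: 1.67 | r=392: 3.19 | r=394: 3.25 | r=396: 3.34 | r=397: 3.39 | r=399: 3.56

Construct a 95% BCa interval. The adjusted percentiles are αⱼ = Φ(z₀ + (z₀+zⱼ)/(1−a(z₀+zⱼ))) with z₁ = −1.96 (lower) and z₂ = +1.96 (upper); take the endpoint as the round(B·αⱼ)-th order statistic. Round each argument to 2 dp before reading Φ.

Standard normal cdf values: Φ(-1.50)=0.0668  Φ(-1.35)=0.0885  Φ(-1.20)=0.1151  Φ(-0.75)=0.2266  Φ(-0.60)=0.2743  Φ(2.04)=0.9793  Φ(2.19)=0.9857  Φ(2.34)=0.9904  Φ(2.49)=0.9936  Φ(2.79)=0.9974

(1.32, 3.56)

Lower: z₀ + z₁ = 0.352 + (-1.960) = -1.608; 1 − a(z₀+z₁) = 1 − (0.023)(-1.608) = 1.0370; argument = 0.352 + (-1.608)/1.0370 = -1.1987 → -1.20.
α₁ = Φ(-1.20) = 0.1151; rank = round(400 × 0.1151) = 46; θ*₍46₎ = 1.32.
Upper: z₀ + z₂ = 2.312; 1 − a(z₀+z₂) = 0.9468; argument = 2.7938 → 2.79; α₂ = 0.9974; rank = 399; θ*₍399₎ = 3.56.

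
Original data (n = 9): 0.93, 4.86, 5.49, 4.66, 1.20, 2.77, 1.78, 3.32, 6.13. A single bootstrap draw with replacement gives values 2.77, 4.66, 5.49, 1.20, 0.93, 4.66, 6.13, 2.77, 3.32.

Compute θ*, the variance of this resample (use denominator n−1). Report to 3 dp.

θ* = 3.318

Mean = 3.5478; sum of squared deviations = 26.5408
s² = 26.5408 / 8 = 3.3176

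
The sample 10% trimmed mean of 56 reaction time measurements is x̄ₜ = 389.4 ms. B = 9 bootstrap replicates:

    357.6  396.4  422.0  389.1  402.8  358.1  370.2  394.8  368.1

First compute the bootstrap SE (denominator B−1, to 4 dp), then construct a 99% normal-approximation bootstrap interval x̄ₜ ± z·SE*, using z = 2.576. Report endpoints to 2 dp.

Mean of replicates = 384.3444; sum of squared deviations = 3903.8022; SE* = √(3903.8022/8) = 22.0902
Margin = 2.576 × 22.0902 = 56.904
Interval: 389.4 ± 56.904

(332.50, 446.30)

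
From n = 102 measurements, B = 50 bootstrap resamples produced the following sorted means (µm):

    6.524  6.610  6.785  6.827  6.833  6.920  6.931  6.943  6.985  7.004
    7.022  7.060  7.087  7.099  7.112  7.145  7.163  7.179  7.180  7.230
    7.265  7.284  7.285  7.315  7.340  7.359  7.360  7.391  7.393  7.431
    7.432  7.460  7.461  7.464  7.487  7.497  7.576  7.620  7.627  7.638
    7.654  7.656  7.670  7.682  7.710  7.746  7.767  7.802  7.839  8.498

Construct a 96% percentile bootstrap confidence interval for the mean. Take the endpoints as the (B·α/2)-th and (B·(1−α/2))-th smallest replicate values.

α = 0.04; lower rank = 50 × 0.020 = 1; upper rank = 50 × 0.980 = 49.
The 1st smallest replicate is 6.524; the 49th is 7.839.

(6.524, 7.839)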